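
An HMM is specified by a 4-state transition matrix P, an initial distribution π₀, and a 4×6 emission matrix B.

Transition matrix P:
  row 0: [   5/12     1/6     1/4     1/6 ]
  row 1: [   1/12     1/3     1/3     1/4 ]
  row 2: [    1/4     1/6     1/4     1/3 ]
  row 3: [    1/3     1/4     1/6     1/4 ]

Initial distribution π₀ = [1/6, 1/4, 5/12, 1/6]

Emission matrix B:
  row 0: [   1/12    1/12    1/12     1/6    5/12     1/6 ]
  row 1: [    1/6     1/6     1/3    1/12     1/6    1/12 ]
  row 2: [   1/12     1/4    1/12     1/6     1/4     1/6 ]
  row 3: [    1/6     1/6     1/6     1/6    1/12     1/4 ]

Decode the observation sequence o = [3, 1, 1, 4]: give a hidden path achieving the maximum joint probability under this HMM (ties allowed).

t=0: δ = [2.778e-02, 2.083e-02, 6.944e-02, 2.778e-02]  (obs o_0=3)
t=1: δ = [1.447e-03, 1.929e-03, 4.340e-03, 3.858e-03]  ψ = [2, 2, 2, 2]  (obs o_1=1)
t=2: δ = [1.072e-04, 1.608e-04, 2.713e-04, 2.411e-04]  ψ = [3, 3, 2, 2]  (obs o_2=1)
t=3: δ = [3.349e-05, 1.005e-05, 1.695e-05, 7.535e-06]  ψ = [3, 3, 2, 2]  (obs o_3=4)
backtrack: best end state = 0; path = [2, 2, 3, 0]

path = [2, 2, 3, 0]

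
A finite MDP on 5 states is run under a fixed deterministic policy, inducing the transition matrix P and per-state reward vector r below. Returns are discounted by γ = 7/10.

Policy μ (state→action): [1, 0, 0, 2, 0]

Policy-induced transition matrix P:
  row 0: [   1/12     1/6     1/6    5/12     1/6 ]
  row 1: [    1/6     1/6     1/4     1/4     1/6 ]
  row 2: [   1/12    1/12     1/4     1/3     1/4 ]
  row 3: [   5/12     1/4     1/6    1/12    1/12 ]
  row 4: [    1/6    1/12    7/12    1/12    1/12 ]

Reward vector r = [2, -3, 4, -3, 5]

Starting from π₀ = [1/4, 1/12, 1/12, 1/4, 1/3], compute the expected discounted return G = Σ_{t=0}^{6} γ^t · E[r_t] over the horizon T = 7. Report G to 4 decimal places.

G = 3.7866

t=0: π = [0.2500, 0.0833, 0.0833, 0.2500, 0.3333], E[r] = 1.5000, γ^t·E[r] = 1.500000, running G = 1.500000
t=1: π = [0.2014, 0.1528, 0.3194, 0.2014, 0.1250], E[r] = 1.2431, γ^t·E[r] = 0.870139, running G = 2.370139
t=2: π = [0.1736, 0.1464, 0.2581, 0.2558, 0.1661], E[r] = 1.0035, γ^t·E[r] = 0.491701, running G = 2.861840
t=3: π = [0.1946, 0.1526, 0.2696, 0.2301, 0.1530], E[r] = 1.0844, γ^t·E[r] = 0.371947, running G = 3.233788
t=4: π = [0.1855, 0.1506, 0.2656, 0.2410, 0.1572], E[r] = 1.0445, γ^t·E[r] = 0.250774, running G = 3.484561
t=5: π = [0.1893, 0.1515, 0.2669, 0.2367, 0.1556], E[r] = 1.0596, γ^t·E[r] = 0.178080, running G = 3.662641
t=6: π = [0.1878, 0.1512, 0.2664, 0.2384, 0.1562], E[r] = 1.0534, γ^t·E[r] = 0.123932, running G = 3.786573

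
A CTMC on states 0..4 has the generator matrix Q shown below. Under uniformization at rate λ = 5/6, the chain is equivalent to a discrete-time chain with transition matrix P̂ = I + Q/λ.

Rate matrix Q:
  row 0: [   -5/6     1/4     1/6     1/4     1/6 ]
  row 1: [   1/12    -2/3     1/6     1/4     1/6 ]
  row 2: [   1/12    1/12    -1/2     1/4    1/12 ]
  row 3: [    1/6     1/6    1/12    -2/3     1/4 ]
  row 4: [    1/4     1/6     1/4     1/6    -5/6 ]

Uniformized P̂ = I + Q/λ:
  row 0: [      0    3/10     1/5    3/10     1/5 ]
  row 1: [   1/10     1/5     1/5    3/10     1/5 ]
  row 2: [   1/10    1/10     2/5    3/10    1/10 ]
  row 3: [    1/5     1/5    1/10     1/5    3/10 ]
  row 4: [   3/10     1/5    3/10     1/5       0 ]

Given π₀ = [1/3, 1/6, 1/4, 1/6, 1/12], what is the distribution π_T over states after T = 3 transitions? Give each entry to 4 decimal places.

π = [0.1439, 0.1914, 0.2390, 0.2577, 0.1680]

t=0: π = [0.3333, 0.1667, 0.2500, 0.1667, 0.0833]
t=1: π = [0.1000, 0.2083, 0.2417, 0.2750, 0.1750]
t=2: π = [0.1525, 0.1858, 0.2383, 0.2550, 0.1683]
t=3: π = [0.1439, 0.1914, 0.2390, 0.2577, 0.1680]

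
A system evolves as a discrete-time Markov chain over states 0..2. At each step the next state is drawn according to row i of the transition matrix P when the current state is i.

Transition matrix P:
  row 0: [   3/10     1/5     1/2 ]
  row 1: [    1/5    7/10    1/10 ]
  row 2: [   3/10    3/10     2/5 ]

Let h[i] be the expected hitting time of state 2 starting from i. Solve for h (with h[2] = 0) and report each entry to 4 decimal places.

First-step conditioning: h[2] = 0; for i ≠ 2, h[i] = 1 + Σ_k P[i][k]·h[k].
  h[0] = 1 + 3/10·h[0] + 1/5·h[1]
  h[1] = 1 + 1/5·h[0] + 7/10·h[1]
Solving the 2×2 linear system over states ≠ 2 gives exactly h = [50/17, 90/17, 0] (h[2] = 0 is the target).

h = [2.9412, 5.2941, 0.0000]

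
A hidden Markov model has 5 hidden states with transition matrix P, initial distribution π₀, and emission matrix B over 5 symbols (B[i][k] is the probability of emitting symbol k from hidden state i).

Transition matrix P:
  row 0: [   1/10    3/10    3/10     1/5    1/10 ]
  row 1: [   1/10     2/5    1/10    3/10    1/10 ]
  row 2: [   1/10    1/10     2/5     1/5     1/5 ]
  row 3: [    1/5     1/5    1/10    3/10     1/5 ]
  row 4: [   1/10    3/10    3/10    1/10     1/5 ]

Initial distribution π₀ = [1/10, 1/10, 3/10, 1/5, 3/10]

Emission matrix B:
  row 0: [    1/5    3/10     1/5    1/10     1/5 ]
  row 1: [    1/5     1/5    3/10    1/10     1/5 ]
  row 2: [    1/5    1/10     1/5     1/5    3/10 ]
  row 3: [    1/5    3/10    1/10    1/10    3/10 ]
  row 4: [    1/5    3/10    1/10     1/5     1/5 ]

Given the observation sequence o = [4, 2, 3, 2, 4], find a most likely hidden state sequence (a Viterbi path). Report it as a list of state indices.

path = [2, 2, 2, 2, 2]

t=0: δ = [2.000e-02, 2.000e-02, 9.000e-02, 6.000e-02, 6.000e-02]  (obs o_0=4)
t=1: δ = [2.400e-03, 5.400e-03, 7.200e-03, 1.800e-03, 1.800e-03]  ψ = [3, 4, 2, 2, 2]  (obs o_1=2)
t=2: δ = [7.200e-05, 2.160e-04, 5.760e-04, 1.620e-04, 2.880e-04]  ψ = [2, 1, 2, 1, 2]  (obs o_2=3)
t=3: δ = [1.152e-05, 2.592e-05, 4.608e-05, 1.152e-05, 1.152e-05]  ψ = [2, 1, 2, 2, 2]  (obs o_3=2)
t=4: δ = [9.216e-07, 2.074e-06, 5.530e-06, 2.765e-06, 1.843e-06]  ψ = [2, 1, 2, 2, 2]  (obs o_4=4)
backtrack: best end state = 2; path = [2, 2, 2, 2, 2]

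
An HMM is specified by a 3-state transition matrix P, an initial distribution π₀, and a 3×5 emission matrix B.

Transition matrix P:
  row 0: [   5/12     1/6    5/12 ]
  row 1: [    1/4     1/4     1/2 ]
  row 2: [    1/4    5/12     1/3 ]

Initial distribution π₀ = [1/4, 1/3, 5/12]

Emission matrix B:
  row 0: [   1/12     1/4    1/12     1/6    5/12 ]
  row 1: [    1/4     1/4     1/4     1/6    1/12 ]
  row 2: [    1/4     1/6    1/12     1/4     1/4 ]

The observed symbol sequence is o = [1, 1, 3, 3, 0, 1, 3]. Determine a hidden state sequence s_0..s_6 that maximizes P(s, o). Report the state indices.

t=0: δ = [6.250e-02, 8.333e-02, 6.944e-02]  (obs o_0=1)
t=1: δ = [6.510e-03, 7.234e-03, 6.944e-03]  ψ = [0, 2, 1]  (obs o_1=1)
t=2: δ = [4.521e-04, 4.823e-04, 9.042e-04]  ψ = [0, 2, 1]  (obs o_2=3)
t=3: δ = [3.768e-05, 6.279e-05, 7.535e-05]  ψ = [2, 2, 2]  (obs o_3=3)
t=4: δ = [1.570e-06, 7.849e-06, 7.849e-06]  ψ = [2, 2, 1]  (obs o_4=0)
t=5: δ = [4.906e-07, 8.176e-07, 6.541e-07]  ψ = [1, 2, 1]  (obs o_5=1)
t=6: δ = [3.407e-08, 4.542e-08, 1.022e-07]  ψ = [0, 2, 1]  (obs o_6=3)
backtrack: best end state = 2; path = [2, 1, 2, 1, 2, 1, 2]

path = [2, 1, 2, 1, 2, 1, 2]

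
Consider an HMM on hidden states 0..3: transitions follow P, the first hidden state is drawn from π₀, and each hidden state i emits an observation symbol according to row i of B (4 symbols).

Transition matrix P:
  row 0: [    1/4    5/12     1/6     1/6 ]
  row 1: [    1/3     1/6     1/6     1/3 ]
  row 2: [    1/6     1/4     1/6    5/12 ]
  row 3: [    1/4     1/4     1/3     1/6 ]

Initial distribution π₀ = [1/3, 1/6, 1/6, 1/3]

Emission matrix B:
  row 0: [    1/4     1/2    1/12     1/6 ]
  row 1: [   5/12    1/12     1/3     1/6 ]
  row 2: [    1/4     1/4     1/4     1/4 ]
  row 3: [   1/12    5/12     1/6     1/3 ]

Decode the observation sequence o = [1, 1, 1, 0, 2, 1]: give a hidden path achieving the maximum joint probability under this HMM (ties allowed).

t=0: δ = [1.667e-01, 1.389e-02, 4.167e-02, 1.389e-01]  (obs o_0=1)
t=1: δ = [2.083e-02, 5.787e-03, 1.157e-02, 1.157e-02]  ψ = [0, 0, 3, 0]  (obs o_1=1)
t=2: δ = [2.604e-03, 7.234e-04, 9.645e-04, 2.009e-03]  ψ = [0, 0, 3, 2]  (obs o_2=1)
t=3: δ = [1.628e-04, 4.521e-04, 1.674e-04, 3.617e-05]  ψ = [0, 0, 3, 0]  (obs o_3=0)
t=4: δ = [1.256e-05, 2.512e-05, 1.884e-05, 2.512e-05]  ψ = [1, 1, 1, 1]  (obs o_4=2)
t=5: δ = [4.186e-06, 5.233e-07, 2.093e-06, 3.489e-06]  ψ = [1, 3, 3, 1]  (obs o_5=1)
backtrack: best end state = 0; path = [0, 0, 0, 1, 1, 0]

path = [0, 0, 0, 1, 1, 0]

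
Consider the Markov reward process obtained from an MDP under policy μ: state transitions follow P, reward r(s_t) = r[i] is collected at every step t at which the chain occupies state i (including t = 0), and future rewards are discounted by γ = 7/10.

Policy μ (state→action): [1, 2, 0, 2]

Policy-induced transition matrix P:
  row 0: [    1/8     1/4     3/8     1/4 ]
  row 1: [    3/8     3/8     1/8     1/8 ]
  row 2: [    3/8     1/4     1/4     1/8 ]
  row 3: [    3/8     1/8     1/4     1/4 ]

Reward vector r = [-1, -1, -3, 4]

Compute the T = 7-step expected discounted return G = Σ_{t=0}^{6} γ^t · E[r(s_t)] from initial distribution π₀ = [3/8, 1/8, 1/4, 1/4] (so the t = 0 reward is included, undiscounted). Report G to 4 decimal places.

G = -1.4242

t=0: π = [0.3750, 0.1250, 0.2500, 0.2500], E[r] = -0.2500, γ^t·E[r] = -0.250000, running G = -0.250000
t=1: π = [0.2813, 0.2344, 0.2813, 0.2031], E[r] = -0.5469, γ^t·E[r] = -0.382813, running G = -0.632813
t=2: π = [0.3047, 0.2539, 0.2559, 0.1855], E[r] = -0.5840, γ^t·E[r] = -0.286152, running G = -0.918965
t=3: π = [0.2988, 0.2585, 0.2563, 0.1863], E[r] = -0.5813, γ^t·E[r] = -0.199385, running G = -1.118350
t=4: π = [0.3003, 0.2590, 0.2550, 0.1856], E[r] = -0.5819, γ^t·E[r] = -0.139709, running G = -1.258059
t=5: π = [0.2999, 0.2592, 0.2552, 0.1857], E[r] = -0.5816, γ^t·E[r] = -0.097751, running G = -1.355810
t=6: π = [0.3000, 0.2592, 0.2551, 0.1857], E[r] = -0.5816, γ^t·E[r] = -0.068430, running G = -1.424240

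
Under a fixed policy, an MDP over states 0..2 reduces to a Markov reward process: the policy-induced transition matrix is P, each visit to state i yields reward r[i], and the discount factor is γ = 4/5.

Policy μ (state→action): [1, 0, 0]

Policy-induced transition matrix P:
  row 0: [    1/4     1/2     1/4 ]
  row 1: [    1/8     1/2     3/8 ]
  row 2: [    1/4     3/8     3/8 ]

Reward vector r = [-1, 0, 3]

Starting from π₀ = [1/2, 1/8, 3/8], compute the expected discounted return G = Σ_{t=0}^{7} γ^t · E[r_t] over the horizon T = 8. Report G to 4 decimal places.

t=0: π = [0.5000, 0.1250, 0.3750], E[r] = 0.6250, γ^t·E[r] = 0.625000, running G = 0.625000
t=1: π = [0.2344, 0.4531, 0.3125], E[r] = 0.7031, γ^t·E[r] = 0.562500, running G = 1.187500
t=2: π = [0.1934, 0.4609, 0.3457], E[r] = 0.8438, γ^t·E[r] = 0.540000, running G = 1.727500
t=3: π = [0.1924, 0.4568, 0.3508], E[r] = 0.8601, γ^t·E[r] = 0.440375, running G = 2.167875
t=4: π = [0.1929, 0.4561, 0.3510], E[r] = 0.8600, γ^t·E[r] = 0.352238, running G = 2.520113
t=5: π = [0.1930, 0.4561, 0.3509], E[r] = 0.8597, γ^t·E[r] = 0.281700, running G = 2.801813
t=6: π = [0.1930, 0.4561, 0.3509], E[r] = 0.8596, γ^t·E[r] = 0.225352, running G = 3.027164
t=7: π = [0.1930, 0.4561, 0.3509], E[r] = 0.8596, γ^t·E[r] = 0.180281, running G = 3.207445

G = 3.2074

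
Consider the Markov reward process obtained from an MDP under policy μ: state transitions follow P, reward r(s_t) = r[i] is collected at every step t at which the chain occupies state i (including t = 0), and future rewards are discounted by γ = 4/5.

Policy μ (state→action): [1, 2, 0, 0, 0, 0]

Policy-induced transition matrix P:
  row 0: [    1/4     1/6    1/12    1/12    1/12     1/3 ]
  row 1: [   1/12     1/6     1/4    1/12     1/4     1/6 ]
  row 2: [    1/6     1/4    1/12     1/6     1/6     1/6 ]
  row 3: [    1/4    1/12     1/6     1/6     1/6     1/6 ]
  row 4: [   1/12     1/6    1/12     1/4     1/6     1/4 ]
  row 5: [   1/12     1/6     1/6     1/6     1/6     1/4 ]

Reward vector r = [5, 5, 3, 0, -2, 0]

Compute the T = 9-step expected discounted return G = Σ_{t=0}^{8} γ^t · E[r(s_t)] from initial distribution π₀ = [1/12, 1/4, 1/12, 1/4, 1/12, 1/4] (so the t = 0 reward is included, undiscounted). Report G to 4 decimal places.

t=0: π = [0.0833, 0.2500, 0.0833, 0.2500, 0.0833, 0.2500], E[r] = 1.7500, γ^t·E[r] = 1.750000, running G = 1.750000
t=1: π = [0.1458, 0.1528, 0.1667, 0.1458, 0.1806, 0.2083], E[r] = 1.6319, γ^t·E[r] = 1.305556, running G = 3.055556
t=2: π = [0.1458, 0.1684, 0.1383, 0.1568, 0.1672, 0.2234], E[r] = 1.6516, γ^t·E[r] = 1.057037, running G = 4.112593
t=3: π = [0.1453, 0.1651, 0.1431, 0.1544, 0.1685, 0.2235], E[r] = 1.6443, γ^t·E[r] = 0.841877, running G = 4.954469
t=4: π = [0.1452, 0.1657, 0.1423, 0.1548, 0.1683, 0.2236], E[r] = 1.6451, γ^t·E[r] = 0.673822, running G = 5.628291
t=5: π = [0.1452, 0.1656, 0.1425, 0.1548, 0.1684, 0.2235], E[r] = 1.6449, γ^t·E[r] = 0.538988, running G = 6.167279
t=6: π = [0.1452, 0.1656, 0.1425, 0.1548, 0.1684, 0.2235], E[r] = 1.6449, γ^t·E[r] = 0.431198, running G = 6.598477
t=7: π = [0.1452, 0.1656, 0.1425, 0.1548, 0.1684, 0.2235], E[r] = 1.6449, γ^t·E[r] = 0.344957, running G = 6.943434
t=8: π = [0.1452, 0.1656, 0.1425, 0.1548, 0.1684, 0.2235], E[r] = 1.6449, γ^t·E[r] = 0.275966, running G = 7.219400

G = 7.2194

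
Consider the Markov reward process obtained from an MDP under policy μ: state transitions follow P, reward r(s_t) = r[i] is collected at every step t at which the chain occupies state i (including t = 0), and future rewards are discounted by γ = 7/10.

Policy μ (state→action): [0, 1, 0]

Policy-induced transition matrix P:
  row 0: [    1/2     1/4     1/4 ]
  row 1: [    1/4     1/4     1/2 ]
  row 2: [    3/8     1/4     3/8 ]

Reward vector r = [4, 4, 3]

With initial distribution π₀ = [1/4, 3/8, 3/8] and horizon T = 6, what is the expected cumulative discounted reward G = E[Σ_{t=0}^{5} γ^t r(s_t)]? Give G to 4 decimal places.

G = 10.6707

t=0: π = [0.2500, 0.3750, 0.3750], E[r] = 3.6250, γ^t·E[r] = 3.625000, running G = 3.625000
t=1: π = [0.3594, 0.2500, 0.3906], E[r] = 3.6094, γ^t·E[r] = 2.526563, running G = 6.151563
t=2: π = [0.3887, 0.2500, 0.3613], E[r] = 3.6387, γ^t·E[r] = 1.782949, running G = 7.934512
t=3: π = [0.3923, 0.2500, 0.3577], E[r] = 3.6423, γ^t·E[r] = 1.249321, running G = 9.183832
t=4: π = [0.3928, 0.2500, 0.3572], E[r] = 3.6428, γ^t·E[r] = 0.874634, running G = 10.058467
t=5: π = [0.3928, 0.2500, 0.3572], E[r] = 3.6428, γ^t·E[r] = 0.612254, running G = 10.670720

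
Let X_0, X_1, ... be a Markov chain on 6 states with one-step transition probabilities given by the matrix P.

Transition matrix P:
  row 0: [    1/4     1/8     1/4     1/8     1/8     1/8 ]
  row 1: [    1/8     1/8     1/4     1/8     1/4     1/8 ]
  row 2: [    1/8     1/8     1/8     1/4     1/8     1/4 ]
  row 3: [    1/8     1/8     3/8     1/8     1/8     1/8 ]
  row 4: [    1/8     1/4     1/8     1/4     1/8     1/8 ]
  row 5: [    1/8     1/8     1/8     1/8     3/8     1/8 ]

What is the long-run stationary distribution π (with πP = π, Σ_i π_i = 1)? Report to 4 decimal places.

Balance equations π_j = Σ_i π_i·P[i][j]:
  π_0 = 1/4·π_0 + 1/8·π_1 + 1/8·π_2 + 1/8·π_3 + 1/8·π_4 + 1/8·π_5
  π_1 = 1/8·π_0 + 1/8·π_1 + 1/8·π_2 + 1/8·π_3 + 1/4·π_4 + 1/8·π_5
  π_2 = 1/4·π_0 + 1/4·π_1 + 1/8·π_2 + 3/8·π_3 + 1/8·π_4 + 1/8·π_5
  π_3 = 1/8·π_0 + 1/8·π_1 + 1/4·π_2 + 1/8·π_3 + 1/4·π_4 + 1/8·π_5
  π_4 = 1/8·π_0 + 1/4·π_1 + 1/8·π_2 + 1/8·π_3 + 1/8·π_4 + 3/8·π_5
  normalize: π_0 + π_1 + π_2 + π_3 + π_4 + π_5 = 1
Solving the linear system gives exactly π = [1/7, 2687/18200, 133/650, 97/560, 412/2275, 783/5200].

π = [0.1429, 0.1476, 0.2046, 0.1732, 0.1811, 0.1506]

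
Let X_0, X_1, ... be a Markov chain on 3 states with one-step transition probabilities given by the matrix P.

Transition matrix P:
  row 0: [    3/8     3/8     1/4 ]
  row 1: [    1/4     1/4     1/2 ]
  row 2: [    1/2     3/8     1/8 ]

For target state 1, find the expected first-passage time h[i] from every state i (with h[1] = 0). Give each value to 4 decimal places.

h = [2.6667, 0.0000, 2.6667]

First-step conditioning: h[1] = 0; for i ≠ 1, h[i] = 1 + Σ_k P[i][k]·h[k].
  h[0] = 1 + 3/8·h[0] + 1/4·h[2]
  h[2] = 1 + 1/2·h[0] + 1/8·h[2]
Solving the 2×2 linear system over states ≠ 1 gives exactly h = [8/3, 0, 8/3] (h[1] = 0 is the target).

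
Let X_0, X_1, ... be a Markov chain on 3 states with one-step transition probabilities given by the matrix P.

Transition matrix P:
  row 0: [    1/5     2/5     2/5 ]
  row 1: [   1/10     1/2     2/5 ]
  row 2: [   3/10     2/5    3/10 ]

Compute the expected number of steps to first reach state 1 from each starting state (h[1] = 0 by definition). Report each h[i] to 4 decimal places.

h = [2.5000, 0.0000, 2.5000]

First-step conditioning: h[1] = 0; for i ≠ 1, h[i] = 1 + Σ_k P[i][k]·h[k].
  h[0] = 1 + 1/5·h[0] + 2/5·h[2]
  h[2] = 1 + 3/10·h[0] + 3/10·h[2]
Solving the 2×2 linear system over states ≠ 1 gives exactly h = [5/2, 0, 5/2] (h[1] = 0 is the target).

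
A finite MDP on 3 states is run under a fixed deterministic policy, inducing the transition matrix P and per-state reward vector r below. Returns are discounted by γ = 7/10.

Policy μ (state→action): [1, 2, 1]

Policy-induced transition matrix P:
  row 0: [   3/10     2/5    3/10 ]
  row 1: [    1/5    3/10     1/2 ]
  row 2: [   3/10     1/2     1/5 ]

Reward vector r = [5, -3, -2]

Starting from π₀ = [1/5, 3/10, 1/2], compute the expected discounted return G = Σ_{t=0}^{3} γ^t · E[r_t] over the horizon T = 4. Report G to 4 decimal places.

t=0: π = [0.2000, 0.3000, 0.5000], E[r] = -0.9000, γ^t·E[r] = -0.900000, running G = -0.900000
t=1: π = [0.2700, 0.4200, 0.3100], E[r] = -0.5300, γ^t·E[r] = -0.371000, running G = -1.271000
t=2: π = [0.2580, 0.3890, 0.3530], E[r] = -0.5830, γ^t·E[r] = -0.285670, running G = -1.556670
t=3: π = [0.2611, 0.3964, 0.3425], E[r] = -0.5687, γ^t·E[r] = -0.195064, running G = -1.751734

G = -1.7517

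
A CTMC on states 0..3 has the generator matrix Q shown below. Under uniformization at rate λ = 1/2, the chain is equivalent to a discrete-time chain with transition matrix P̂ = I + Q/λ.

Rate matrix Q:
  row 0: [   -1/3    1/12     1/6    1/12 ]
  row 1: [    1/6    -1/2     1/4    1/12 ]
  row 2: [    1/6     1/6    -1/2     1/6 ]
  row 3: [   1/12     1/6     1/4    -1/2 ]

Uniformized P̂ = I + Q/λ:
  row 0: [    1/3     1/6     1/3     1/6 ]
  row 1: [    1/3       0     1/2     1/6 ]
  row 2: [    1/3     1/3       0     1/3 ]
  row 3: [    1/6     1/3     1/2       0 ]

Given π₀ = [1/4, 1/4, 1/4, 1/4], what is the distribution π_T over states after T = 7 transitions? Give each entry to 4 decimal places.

π = [0.3023, 0.2121, 0.3001, 0.1855]

t=0: π = [0.2500, 0.2500, 0.2500, 0.2500]
t=1: π = [0.2917, 0.2083, 0.3333, 0.1667]
t=2: π = [0.3056, 0.2153, 0.2847, 0.1944]
t=3: π = [0.3009, 0.2106, 0.3067, 0.1817]
t=4: π = [0.3030, 0.2130, 0.2965, 0.1875]
t=5: π = [0.3021, 0.2118, 0.3012, 0.1848]
t=6: π = [0.3025, 0.2124, 0.2990, 0.1861]
t=7: π = [0.3023, 0.2121, 0.3001, 0.1855]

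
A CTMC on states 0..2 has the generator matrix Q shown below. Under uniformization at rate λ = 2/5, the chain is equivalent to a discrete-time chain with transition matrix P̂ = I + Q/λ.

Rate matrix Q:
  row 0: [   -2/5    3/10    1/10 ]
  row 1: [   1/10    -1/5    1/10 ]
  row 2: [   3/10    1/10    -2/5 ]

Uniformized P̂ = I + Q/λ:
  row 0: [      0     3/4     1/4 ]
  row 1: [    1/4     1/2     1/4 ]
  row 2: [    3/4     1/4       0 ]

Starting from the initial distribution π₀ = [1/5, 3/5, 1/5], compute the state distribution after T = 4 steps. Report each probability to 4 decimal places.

t=0: π = [0.2000, 0.6000, 0.2000]
t=1: π = [0.3000, 0.5000, 0.2000]
t=2: π = [0.2750, 0.5250, 0.2000]
t=3: π = [0.2813, 0.5188, 0.2000]
t=4: π = [0.2797, 0.5203, 0.2000]

π = [0.2797, 0.5203, 0.2000]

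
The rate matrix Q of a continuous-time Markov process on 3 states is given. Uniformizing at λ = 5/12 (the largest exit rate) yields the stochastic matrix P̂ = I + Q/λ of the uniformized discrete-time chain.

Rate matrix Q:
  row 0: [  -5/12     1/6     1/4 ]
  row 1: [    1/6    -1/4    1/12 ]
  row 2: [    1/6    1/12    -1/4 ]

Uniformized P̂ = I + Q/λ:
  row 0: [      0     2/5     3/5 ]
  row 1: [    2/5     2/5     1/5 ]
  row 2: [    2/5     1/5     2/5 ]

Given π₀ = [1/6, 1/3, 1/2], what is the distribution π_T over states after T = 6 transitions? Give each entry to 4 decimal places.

π = [0.2852, 0.3216, 0.3932]

t=0: π = [0.1667, 0.3333, 0.5000]
t=1: π = [0.3333, 0.3000, 0.3667]
t=2: π = [0.2667, 0.3267, 0.4067]
t=3: π = [0.2933, 0.3187, 0.3880]
t=4: π = [0.2827, 0.3224, 0.3949]
t=5: π = [0.2869, 0.3210, 0.3921]
t=6: π = [0.2852, 0.3216, 0.3932]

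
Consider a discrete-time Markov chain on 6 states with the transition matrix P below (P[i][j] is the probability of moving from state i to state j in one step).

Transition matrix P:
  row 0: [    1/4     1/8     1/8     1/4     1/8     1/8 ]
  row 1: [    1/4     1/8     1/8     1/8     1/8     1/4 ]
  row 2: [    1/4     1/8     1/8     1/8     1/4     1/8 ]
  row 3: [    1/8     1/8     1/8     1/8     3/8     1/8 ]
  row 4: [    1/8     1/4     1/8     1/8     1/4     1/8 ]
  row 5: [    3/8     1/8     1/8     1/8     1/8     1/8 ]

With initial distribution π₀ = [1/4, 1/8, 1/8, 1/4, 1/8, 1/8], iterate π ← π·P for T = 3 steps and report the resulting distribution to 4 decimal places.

π = [0.2229, 0.1509, 0.1250, 0.1526, 0.2046, 0.1440]

t=0: π = [0.2500, 0.1250, 0.1250, 0.2500, 0.1250, 0.1250]
t=1: π = [0.2188, 0.1406, 0.1250, 0.1563, 0.2188, 0.1406]
t=2: π = [0.2207, 0.1523, 0.1250, 0.1523, 0.2070, 0.1426]
t=3: π = [0.2229, 0.1509, 0.1250, 0.1526, 0.2046, 0.1440]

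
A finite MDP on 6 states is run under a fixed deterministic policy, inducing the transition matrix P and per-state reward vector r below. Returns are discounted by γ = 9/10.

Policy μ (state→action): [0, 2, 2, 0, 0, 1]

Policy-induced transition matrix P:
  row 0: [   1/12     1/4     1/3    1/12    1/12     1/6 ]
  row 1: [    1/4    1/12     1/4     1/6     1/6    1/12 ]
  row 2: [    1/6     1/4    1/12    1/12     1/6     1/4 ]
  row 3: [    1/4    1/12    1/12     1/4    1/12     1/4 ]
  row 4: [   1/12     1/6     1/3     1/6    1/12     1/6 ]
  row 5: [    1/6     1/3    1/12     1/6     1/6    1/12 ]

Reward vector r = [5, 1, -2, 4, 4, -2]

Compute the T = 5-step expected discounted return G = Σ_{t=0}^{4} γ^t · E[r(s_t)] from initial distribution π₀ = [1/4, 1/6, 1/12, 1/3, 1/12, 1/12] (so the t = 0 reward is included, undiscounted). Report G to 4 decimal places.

t=0: π = [0.2500, 0.1667, 0.0833, 0.3333, 0.0833, 0.0833], E[r] = 2.7500, γ^t·E[r] = 2.750000, running G = 2.750000
t=1: π = [0.1806, 0.1667, 0.1944, 0.1667, 0.1111, 0.1806], E[r] = 1.4306, γ^t·E[r] = 1.287500, running G = 4.037500
t=2: π = [0.1701, 0.2002, 0.1840, 0.1493, 0.1285, 0.1678], E[r] = 1.4583, γ^t·E[r] = 1.181250, running G = 5.218750
t=3: π = [0.1709, 0.1950, 0.1914, 0.1496, 0.1293, 0.1638], E[r] = 1.4551, γ^t·E[r] = 1.060734, running G = 6.279484
t=4: π = [0.1704, 0.1954, 0.1909, 0.1489, 0.1292, 0.1652], E[r] = 1.4476, γ^t·E[r] = 0.949762, running G = 7.229246

G = 7.2292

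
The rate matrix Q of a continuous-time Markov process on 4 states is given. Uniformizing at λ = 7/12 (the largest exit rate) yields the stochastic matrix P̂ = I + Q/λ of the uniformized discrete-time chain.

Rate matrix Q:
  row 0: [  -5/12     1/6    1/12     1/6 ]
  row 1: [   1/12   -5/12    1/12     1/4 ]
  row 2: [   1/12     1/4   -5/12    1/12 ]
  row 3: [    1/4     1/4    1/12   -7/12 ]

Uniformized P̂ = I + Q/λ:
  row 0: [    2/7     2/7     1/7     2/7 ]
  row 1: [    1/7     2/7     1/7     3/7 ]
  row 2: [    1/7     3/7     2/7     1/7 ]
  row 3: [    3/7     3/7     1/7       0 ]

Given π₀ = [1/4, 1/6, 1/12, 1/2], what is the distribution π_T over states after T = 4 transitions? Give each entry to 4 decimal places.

π = [0.2453, 0.3426, 0.1666, 0.2455]

t=0: π = [0.2500, 0.1667, 0.0833, 0.5000]
t=1: π = [0.3214, 0.3690, 0.1548, 0.1548]
t=2: π = [0.2330, 0.3299, 0.1650, 0.2721]
t=3: π = [0.2539, 0.3482, 0.1664, 0.2315]
t=4: π = [0.2453, 0.3426, 0.1666, 0.2455]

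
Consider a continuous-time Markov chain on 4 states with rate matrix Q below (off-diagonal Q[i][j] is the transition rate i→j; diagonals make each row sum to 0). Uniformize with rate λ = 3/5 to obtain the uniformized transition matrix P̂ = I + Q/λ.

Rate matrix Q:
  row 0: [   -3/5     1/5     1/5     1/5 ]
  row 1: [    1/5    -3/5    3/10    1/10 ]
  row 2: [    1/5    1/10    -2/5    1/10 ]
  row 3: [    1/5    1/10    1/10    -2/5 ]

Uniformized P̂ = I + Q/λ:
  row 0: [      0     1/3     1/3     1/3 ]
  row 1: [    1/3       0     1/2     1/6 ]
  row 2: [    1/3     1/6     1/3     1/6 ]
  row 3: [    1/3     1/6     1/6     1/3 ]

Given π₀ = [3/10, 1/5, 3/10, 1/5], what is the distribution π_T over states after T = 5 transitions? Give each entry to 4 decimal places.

π = [0.2498, 0.1788, 0.3214, 0.2501]

t=0: π = [0.3000, 0.2000, 0.3000, 0.2000]
t=1: π = [0.2333, 0.1833, 0.3333, 0.2500]
t=2: π = [0.2556, 0.1750, 0.3222, 0.2472]
t=3: π = [0.2481, 0.1801, 0.3213, 0.2505]
t=4: π = [0.2506, 0.1780, 0.3216, 0.2498]
t=5: π = [0.2498, 0.1788, 0.3214, 0.2501]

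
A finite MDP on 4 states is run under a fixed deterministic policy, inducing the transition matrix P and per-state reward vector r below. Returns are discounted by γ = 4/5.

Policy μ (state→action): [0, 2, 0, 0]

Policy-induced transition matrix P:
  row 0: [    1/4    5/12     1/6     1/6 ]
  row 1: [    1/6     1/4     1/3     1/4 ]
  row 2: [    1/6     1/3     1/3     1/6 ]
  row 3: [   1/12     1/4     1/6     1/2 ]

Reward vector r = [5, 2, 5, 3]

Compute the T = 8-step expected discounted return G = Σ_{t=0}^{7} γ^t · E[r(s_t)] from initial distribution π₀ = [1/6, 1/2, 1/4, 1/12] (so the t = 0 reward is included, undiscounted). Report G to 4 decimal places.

t=0: π = [0.1667, 0.5000, 0.2500, 0.0833], E[r] = 3.3333, γ^t·E[r] = 3.333333, running G = 3.333333
t=1: π = [0.1736, 0.2986, 0.2917, 0.2361], E[r] = 3.6319, γ^t·E[r] = 2.905556, running G = 6.238889
t=2: π = [0.1615, 0.3032, 0.2650, 0.2703], E[r] = 3.5498, γ^t·E[r] = 2.271852, running G = 8.510741
t=3: π = [0.1576, 0.2990, 0.2614, 0.2820], E[r] = 3.5390, γ^t·E[r] = 1.811951, running G = 10.322691
t=4: π = [0.1563, 0.2980, 0.2601, 0.2856], E[r] = 3.5347, γ^t·E[r] = 1.447802, running G = 11.770494
t=5: π = [0.1559, 0.2977, 0.2597, 0.2867], E[r] = 3.5334, γ^t·E[r] = 1.157836, running G = 12.928329
t=6: π = [0.1558, 0.2976, 0.2596, 0.2870], E[r] = 3.5330, γ^t·E[r] = 0.926167, running G = 13.854496
t=7: π = [0.1557, 0.2976, 0.2595, 0.2871], E[r] = 3.5329, γ^t·E[r] = 0.740908, running G = 14.595404

G = 14.5954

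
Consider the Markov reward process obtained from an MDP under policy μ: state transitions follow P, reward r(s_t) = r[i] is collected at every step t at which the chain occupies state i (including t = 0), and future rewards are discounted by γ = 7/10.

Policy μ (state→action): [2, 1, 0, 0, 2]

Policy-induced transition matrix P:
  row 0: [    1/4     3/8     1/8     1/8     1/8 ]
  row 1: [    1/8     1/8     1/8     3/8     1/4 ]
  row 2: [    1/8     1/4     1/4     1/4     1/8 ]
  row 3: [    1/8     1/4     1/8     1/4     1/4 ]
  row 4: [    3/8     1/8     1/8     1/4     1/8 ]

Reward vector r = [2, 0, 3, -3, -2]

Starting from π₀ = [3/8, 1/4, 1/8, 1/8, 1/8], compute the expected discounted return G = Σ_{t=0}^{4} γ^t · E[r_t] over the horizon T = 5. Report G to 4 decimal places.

G = 0.0070

t=0: π = [0.3750, 0.2500, 0.1250, 0.1250, 0.1250], E[r] = 0.5000, γ^t·E[r] = 0.500000, running G = 0.500000
t=1: π = [0.2031, 0.2500, 0.1406, 0.2344, 0.1719], E[r] = -0.2188, γ^t·E[r] = -0.153125, running G = 0.346875
t=2: π = [0.1934, 0.2227, 0.1426, 0.2559, 0.1855], E[r] = -0.3242, γ^t·E[r] = -0.158867, running G = 0.188008
t=3: π = [0.1956, 0.2231, 0.1428, 0.2537, 0.1848], E[r] = -0.3110, γ^t·E[r] = -0.106685, running G = 0.081323
t=4: π = [0.1956, 0.2234, 0.1429, 0.2534, 0.1846], E[r] = -0.3097, γ^t·E[r] = -0.074357, running G = 0.006966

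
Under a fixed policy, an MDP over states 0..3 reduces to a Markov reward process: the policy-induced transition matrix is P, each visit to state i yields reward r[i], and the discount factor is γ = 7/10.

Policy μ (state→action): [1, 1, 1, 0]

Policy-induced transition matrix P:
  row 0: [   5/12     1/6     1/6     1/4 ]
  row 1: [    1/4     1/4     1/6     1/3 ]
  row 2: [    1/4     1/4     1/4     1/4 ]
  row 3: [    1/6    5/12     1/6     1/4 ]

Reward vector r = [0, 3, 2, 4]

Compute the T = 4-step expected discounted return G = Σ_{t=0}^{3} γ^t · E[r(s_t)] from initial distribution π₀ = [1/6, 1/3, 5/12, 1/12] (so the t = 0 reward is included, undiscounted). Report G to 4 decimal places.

t=0: π = [0.1667, 0.3333, 0.4167, 0.0833], E[r] = 2.1667, γ^t·E[r] = 2.166667, running G = 2.166667
t=1: π = [0.2708, 0.2500, 0.2014, 0.2778], E[r] = 2.2639, γ^t·E[r] = 1.584722, running G = 3.751389
t=2: π = [0.2720, 0.2737, 0.1834, 0.2708], E[r] = 2.2714, γ^t·E[r] = 1.112992, running G = 4.864381
t=3: π = [0.2728, 0.2725, 0.1820, 0.2728], E[r] = 2.2726, γ^t·E[r] = 0.779491, running G = 5.643872

G = 5.6439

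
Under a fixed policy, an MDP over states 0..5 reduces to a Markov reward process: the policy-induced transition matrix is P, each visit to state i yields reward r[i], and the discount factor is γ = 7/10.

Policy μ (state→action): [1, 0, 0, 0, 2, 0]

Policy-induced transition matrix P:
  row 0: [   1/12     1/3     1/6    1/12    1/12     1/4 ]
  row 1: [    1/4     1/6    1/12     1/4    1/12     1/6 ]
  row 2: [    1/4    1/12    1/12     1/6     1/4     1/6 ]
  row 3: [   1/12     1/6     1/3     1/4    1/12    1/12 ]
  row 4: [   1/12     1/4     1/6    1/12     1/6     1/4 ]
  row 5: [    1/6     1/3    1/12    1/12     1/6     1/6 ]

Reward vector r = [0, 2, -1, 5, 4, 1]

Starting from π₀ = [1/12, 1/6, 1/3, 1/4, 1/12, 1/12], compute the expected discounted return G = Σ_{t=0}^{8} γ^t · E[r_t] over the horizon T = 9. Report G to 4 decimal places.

G = 5.6683

t=0: π = [0.0833, 0.1667, 0.3333, 0.2500, 0.0833, 0.0833], E[r] = 1.6667, γ^t·E[r] = 1.666667, running G = 1.666667
t=1: π = [0.1736, 0.1736, 0.1597, 0.1806, 0.1528, 0.1597], E[r] = 1.8611, γ^t·E[r] = 1.302778, running G = 2.969444
t=2: π = [0.1522, 0.2216, 0.1557, 0.1557, 0.1360, 0.1788], E[r] = 1.7888, γ^t·E[r] = 0.876499, running G = 3.845943
t=3: π = [0.1611, 0.2202, 0.1463, 0.1592, 0.1355, 0.1777], E[r] = 1.8098, γ^t·E[r] = 0.620778, running G = 4.466721
t=4: π = [0.1592, 0.2222, 0.1479, 0.1588, 0.1338, 0.1781], E[r] = 1.8038, γ^t·E[r] = 0.433086, running G = 4.899807
t=5: π = [0.1599, 0.2217, 0.1474, 0.1592, 0.1340, 0.1779], E[r] = 1.8055, γ^t·E[r] = 0.303451, running G = 5.203258
t=6: π = [0.1597, 0.2218, 0.1476, 0.1591, 0.1339, 0.1779], E[r] = 1.8050, γ^t·E[r] = 0.212357, running G = 5.415615
t=7: π = [0.1597, 0.2218, 0.1476, 0.1591, 0.1339, 0.1779], E[r] = 1.8051, γ^t·E[r] = 0.148662, running G = 5.564277
t=8: π = [0.1597, 0.2218, 0.1476, 0.1591, 0.1339, 0.1779], E[r] = 1.8051, γ^t·E[r] = 0.104061, running G = 5.668338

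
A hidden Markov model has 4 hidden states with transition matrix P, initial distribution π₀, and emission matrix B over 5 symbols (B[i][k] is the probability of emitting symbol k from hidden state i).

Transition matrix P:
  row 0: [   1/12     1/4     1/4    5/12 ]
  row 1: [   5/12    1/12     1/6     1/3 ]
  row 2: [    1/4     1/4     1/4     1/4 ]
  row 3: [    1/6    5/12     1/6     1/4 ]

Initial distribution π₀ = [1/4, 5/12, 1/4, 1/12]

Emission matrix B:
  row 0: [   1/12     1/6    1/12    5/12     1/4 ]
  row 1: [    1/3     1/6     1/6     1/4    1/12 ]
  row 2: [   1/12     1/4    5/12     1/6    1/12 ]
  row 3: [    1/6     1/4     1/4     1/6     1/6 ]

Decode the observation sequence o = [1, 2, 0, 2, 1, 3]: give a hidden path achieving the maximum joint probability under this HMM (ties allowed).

t=0: δ = [4.167e-02, 6.944e-02, 6.250e-02, 2.083e-02]  (obs o_0=1)
t=1: δ = [2.411e-03, 2.604e-03, 6.510e-03, 5.787e-03]  ψ = [1, 2, 2, 1]  (obs o_1=2)
t=2: δ = [1.356e-04, 8.038e-04, 1.356e-04, 2.713e-04]  ψ = [2, 3, 2, 2]  (obs o_2=0)
t=3: δ = [2.791e-05, 1.884e-05, 5.582e-05, 6.698e-05]  ψ = [1, 3, 1, 1]  (obs o_3=2)
t=4: δ = [2.326e-06, 4.651e-06, 3.489e-06, 4.186e-06]  ψ = [2, 3, 2, 3]  (obs o_4=1)
t=5: δ = [8.075e-07, 4.361e-07, 1.454e-07, 2.584e-07]  ψ = [1, 3, 2, 1]  (obs o_5=3)
backtrack: best end state = 0; path = [1, 3, 1, 3, 1, 0]

path = [1, 3, 1, 3, 1, 0]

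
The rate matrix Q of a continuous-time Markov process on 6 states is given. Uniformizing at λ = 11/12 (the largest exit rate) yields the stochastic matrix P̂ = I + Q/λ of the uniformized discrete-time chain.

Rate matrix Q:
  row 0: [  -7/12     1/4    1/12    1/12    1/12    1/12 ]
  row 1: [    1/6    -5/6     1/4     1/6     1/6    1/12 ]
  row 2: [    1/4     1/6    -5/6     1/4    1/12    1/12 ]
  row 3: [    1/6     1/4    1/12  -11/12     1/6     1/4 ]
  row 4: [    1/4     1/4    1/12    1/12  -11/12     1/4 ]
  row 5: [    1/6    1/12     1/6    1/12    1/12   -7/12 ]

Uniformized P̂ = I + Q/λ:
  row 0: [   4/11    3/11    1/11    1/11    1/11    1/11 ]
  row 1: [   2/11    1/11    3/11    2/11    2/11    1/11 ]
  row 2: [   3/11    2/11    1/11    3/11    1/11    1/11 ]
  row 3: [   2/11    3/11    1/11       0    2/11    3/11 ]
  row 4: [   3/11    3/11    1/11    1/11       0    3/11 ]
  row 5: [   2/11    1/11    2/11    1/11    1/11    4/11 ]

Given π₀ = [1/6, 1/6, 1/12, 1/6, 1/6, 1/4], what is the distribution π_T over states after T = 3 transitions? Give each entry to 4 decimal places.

π = [0.2498, 0.1914, 0.1418, 0.1228, 0.1093, 0.1849]

t=0: π = [0.1667, 0.1667, 0.0833, 0.1667, 0.1667, 0.2500]
t=1: π = [0.2348, 0.1894, 0.1439, 0.1061, 0.1061, 0.2197]
t=2: π = [0.2472, 0.1853, 0.1453, 0.1247, 0.1081, 0.1894]
t=3: π = [0.2498, 0.1914, 0.1418, 0.1228, 0.1093, 0.1849]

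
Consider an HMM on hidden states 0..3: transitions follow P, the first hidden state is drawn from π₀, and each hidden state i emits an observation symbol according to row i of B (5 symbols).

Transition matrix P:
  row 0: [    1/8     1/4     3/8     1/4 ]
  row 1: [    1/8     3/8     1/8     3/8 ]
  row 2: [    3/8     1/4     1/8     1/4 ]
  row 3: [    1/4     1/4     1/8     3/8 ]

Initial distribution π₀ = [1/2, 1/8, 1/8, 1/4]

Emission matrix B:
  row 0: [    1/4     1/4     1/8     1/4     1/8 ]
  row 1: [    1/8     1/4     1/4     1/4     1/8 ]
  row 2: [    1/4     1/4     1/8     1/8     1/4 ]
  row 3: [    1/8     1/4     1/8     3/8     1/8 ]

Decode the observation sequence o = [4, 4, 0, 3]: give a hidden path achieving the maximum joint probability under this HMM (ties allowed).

path = [0, 2, 0, 3]

t=0: δ = [6.250e-02, 1.562e-02, 3.125e-02, 3.125e-02]  (obs o_0=4)
t=1: δ = [1.465e-03, 1.953e-03, 5.859e-03, 1.953e-03]  ψ = [2, 0, 0, 0]  (obs o_1=4)
t=2: δ = [5.493e-04, 1.831e-04, 1.831e-04, 1.831e-04]  ψ = [2, 2, 2, 2]  (obs o_2=0)
t=3: δ = [1.717e-05, 3.433e-05, 2.575e-05, 5.150e-05]  ψ = [0, 0, 0, 0]  (obs o_3=3)
backtrack: best end state = 3; path = [0, 2, 0, 3]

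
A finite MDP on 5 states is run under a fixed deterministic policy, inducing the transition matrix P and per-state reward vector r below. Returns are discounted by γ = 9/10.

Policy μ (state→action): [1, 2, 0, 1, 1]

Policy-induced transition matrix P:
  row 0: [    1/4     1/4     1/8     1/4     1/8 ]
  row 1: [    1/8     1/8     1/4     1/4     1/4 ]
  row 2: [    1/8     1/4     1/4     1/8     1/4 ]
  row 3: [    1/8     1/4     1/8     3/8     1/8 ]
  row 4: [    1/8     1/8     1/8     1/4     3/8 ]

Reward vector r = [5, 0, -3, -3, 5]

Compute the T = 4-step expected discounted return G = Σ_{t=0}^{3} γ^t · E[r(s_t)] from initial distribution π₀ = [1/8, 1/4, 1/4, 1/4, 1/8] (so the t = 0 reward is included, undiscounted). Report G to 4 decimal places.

G = 1.0490

t=0: π = [0.1250, 0.2500, 0.2500, 0.2500, 0.1250], E[r] = -0.2500, γ^t·E[r] = -0.250000, running G = -0.250000
t=1: π = [0.1406, 0.2031, 0.1875, 0.2500, 0.2188], E[r] = 0.4844, γ^t·E[r] = 0.435938, running G = 0.185938
t=2: π = [0.1426, 0.1973, 0.1738, 0.2578, 0.2285], E[r] = 0.5605, γ^t·E[r] = 0.454043, running G = 0.639980
t=3: π = [0.1428, 0.1968, 0.1714, 0.2605, 0.2285], E[r] = 0.5610, γ^t·E[r] = 0.408995, running G = 1.048975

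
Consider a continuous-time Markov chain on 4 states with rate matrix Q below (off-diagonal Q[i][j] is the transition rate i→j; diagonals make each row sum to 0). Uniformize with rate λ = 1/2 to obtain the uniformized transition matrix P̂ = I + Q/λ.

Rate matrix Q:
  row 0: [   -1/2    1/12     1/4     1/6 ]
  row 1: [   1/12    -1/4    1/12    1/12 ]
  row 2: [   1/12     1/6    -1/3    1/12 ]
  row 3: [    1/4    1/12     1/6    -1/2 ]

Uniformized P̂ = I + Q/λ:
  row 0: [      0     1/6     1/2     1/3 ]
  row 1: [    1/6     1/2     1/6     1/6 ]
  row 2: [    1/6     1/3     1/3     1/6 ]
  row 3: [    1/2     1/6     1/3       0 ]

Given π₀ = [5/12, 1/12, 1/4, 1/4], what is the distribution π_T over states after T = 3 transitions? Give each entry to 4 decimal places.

t=0: π = [0.4167, 0.0833, 0.2500, 0.2500]
t=1: π = [0.1806, 0.2361, 0.3889, 0.1944]
t=2: π = [0.2014, 0.3102, 0.3241, 0.1644]
t=3: π = [0.1879, 0.3241, 0.3152, 0.1728]

π = [0.1879, 0.3241, 0.3152, 0.1728]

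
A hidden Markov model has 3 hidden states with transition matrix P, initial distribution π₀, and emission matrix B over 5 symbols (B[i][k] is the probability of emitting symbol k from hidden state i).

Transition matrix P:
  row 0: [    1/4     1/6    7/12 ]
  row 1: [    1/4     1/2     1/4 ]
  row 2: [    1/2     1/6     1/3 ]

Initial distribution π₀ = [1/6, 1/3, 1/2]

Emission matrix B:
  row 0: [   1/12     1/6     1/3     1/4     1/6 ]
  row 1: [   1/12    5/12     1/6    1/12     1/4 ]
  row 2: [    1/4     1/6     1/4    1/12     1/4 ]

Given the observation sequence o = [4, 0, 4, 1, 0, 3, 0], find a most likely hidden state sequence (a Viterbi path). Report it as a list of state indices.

path = [2, 2, 2, 0, 2, 0, 2]

t=0: δ = [2.778e-02, 8.333e-02, 1.250e-01]  (obs o_0=4)
t=1: δ = [5.208e-03, 3.472e-03, 1.042e-02]  ψ = [2, 1, 2]  (obs o_1=0)
t=2: δ = [8.681e-04, 4.340e-04, 8.681e-04]  ψ = [2, 1, 2]  (obs o_2=4)
t=3: δ = [7.234e-05, 9.042e-05, 8.439e-05]  ψ = [2, 1, 0]  (obs o_3=1)
t=4: δ = [3.516e-06, 3.768e-06, 1.055e-05]  ψ = [2, 1, 0]  (obs o_4=0)
t=5: δ = [1.319e-06, 1.570e-07, 2.930e-07]  ψ = [2, 1, 2]  (obs o_5=3)
t=6: δ = [2.747e-08, 1.831e-08, 1.923e-07]  ψ = [0, 0, 0]  (obs o_6=0)
backtrack: best end state = 2; path = [2, 2, 2, 0, 2, 0, 2]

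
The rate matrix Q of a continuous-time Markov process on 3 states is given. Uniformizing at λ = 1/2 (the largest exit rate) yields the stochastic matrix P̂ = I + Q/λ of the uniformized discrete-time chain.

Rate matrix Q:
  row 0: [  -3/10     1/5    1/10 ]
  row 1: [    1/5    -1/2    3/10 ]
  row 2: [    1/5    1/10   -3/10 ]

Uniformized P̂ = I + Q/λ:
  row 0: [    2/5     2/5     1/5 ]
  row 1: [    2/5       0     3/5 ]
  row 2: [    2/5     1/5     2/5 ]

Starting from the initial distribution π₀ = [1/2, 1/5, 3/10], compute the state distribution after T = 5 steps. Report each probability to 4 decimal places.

t=0: π = [0.5000, 0.2000, 0.3000]
t=1: π = [0.4000, 0.2600, 0.3400]
t=2: π = [0.4000, 0.2280, 0.3720]
t=3: π = [0.4000, 0.2344, 0.3656]
t=4: π = [0.4000, 0.2331, 0.3669]
t=5: π = [0.4000, 0.2334, 0.3666]

π = [0.4000, 0.2334, 0.3666]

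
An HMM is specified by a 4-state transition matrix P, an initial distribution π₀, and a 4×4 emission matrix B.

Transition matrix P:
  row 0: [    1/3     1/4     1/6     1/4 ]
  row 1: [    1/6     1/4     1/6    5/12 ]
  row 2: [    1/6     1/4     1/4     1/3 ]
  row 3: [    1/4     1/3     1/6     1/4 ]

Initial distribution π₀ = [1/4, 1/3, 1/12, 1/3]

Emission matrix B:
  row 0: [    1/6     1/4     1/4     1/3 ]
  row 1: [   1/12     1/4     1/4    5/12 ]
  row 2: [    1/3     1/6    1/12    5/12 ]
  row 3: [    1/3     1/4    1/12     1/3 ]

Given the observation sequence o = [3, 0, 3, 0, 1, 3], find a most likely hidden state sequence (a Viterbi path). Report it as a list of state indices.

path = [1, 3, 1, 3, 1, 3]

t=0: δ = [8.333e-02, 1.389e-01, 3.472e-02, 1.111e-01]  (obs o_0=3)
t=1: δ = [4.630e-03, 3.086e-03, 7.716e-03, 1.929e-02]  ψ = [0, 3, 1, 1]  (obs o_1=0)
t=2: δ = [1.608e-03, 2.679e-03, 1.340e-03, 1.608e-03]  ψ = [3, 3, 3, 3]  (obs o_2=3)
t=3: δ = [8.931e-05, 5.582e-05, 1.488e-04, 3.721e-04]  ψ = [0, 1, 1, 1]  (obs o_3=0)
t=4: δ = [2.326e-05, 3.101e-05, 1.034e-05, 2.326e-05]  ψ = [3, 3, 3, 3]  (obs o_4=1)
t=5: δ = [2.584e-06, 3.230e-06, 2.153e-06, 4.307e-06]  ψ = [0, 1, 1, 1]  (obs o_5=3)
backtrack: best end state = 3; path = [1, 3, 1, 3, 1, 3]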